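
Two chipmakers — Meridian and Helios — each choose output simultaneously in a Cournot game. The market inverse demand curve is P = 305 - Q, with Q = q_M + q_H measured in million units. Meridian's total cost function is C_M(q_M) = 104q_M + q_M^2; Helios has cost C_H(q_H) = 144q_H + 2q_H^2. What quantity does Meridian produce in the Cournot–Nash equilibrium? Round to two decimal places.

Meridian's profit: π_M = (305 - Q)q_M - (104q_M + q_M²). Setting ∂π_M/∂q_M = 0: 201 - 4q_M - (q_H) = 0.
Helios's profit: π_H = (305 - Q)q_H - (144q_H + 2q_H²). Setting ∂π_H/∂q_H = 0: 161 - 6q_H - (q_M) = 0.
So q_M = (201 - q_H)/4 and q_H = (161 - q_M)/6.
Solving the pair: q_M = 1045/23, q_H = 443/23.

45.43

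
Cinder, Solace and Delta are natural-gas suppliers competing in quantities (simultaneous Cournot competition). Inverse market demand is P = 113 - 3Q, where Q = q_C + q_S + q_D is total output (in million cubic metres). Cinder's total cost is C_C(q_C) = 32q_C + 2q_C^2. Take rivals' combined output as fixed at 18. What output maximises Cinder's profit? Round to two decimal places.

With rivals' combined output fixed at 18, Cinder's profit is π_C = (113 - 3·18 - 3q_C)q_C - (32q_C + 2q_C²) = (59 - 3q_C)q_C - (32q_C + 2q_C²).
∂π_C/∂q_C = 27 - 10q_C = 0, so q_C = 27/10.

2.70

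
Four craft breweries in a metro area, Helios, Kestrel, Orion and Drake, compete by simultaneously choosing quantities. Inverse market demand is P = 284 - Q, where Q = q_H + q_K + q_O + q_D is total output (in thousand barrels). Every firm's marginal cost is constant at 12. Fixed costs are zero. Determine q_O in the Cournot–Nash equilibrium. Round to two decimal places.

54.40

Each firm earns π_i = (284 - Q)q_i - 12q_i.
First-order condition (treating rivals' output as given): 272 - 2q_i - Σ_{j≠i} q_j = 0.
With identical firms every q_j equals q_i, so Σ_{j≠i} q_j = 3q_i and 272 = 5q_i, giving q_i = 272/5.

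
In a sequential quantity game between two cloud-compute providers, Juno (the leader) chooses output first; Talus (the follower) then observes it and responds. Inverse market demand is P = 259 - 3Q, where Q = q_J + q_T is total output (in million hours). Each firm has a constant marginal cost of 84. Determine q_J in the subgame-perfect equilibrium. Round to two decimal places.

The follower Talus best-responds to any q_J: π_T = (259 - 3Q)q_T - 84q_T.
∂π_T/∂q_T = 175 - 3q_J - 6q_T = 0 gives the reaction function q_T = (175 - 3q_J)/6.
The leader anticipates this reaction. Substituting into P = 259 - 3Q gives P = 343/2 - (3/2)q_J, so π_J = (343/2 - (3/2)q_J)q_J - 84q_J.
Maximising: ∂π_J/∂q_J = 175/2 - 3q_J = 0, giving q_J = 175/6.
Then q_T = (175 - 3·(175/6))/6 = 175/12.

29.17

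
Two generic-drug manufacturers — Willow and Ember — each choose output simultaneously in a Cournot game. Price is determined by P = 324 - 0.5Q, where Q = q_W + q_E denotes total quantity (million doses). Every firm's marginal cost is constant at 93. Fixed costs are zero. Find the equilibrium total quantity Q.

308

Each firm earns π_i = (324 - 0.5Q)q_i - 93q_i.
First-order condition (treating rivals' output as given): 231 - q_i - (1/2)q_j = 0.
By symmetry each firm produces the same amount; substituting q_j = q_i yields q_i = 231/(3/2) = 154.
Total output Q = 154 + 154 = 308.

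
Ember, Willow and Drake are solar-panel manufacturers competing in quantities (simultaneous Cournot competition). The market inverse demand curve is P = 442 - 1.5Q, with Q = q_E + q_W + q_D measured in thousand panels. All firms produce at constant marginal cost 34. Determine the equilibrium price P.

136

Each firm earns π_i = (442 - 1.5Q)q_i - 34q_i.
Setting ∂π_i/∂q_i = 0 with rivals' quantities fixed: 408 - 3q_i - (3/2)·Σ_{j≠i} q_j = 0.
By symmetry each firm produces the same amount; substituting Σ_{j≠i} q_j = 2q_i yields q_i = 408/6 = 68.
Total output Q = 204, so price P = 442 - (3/2)·204 = 136.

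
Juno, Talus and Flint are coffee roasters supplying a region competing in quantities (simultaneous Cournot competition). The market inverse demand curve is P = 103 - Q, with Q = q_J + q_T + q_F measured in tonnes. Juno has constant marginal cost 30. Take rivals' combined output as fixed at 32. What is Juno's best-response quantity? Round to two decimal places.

20.50

With rivals' combined output fixed at 32, Juno's profit is π_J = (103 - 32 - q_J)q_J - (30q_J) = (71 - q_J)q_J - (30q_J).
∂π_J/∂q_J = 41 - 2q_J = 0, so q_J = 41/2.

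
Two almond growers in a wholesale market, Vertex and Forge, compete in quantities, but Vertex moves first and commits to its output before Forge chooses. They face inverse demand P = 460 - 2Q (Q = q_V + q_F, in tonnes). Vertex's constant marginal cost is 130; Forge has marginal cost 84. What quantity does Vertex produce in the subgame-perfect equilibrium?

71

Solve by backward induction. Given q_V, the follower Forge maximises π_F = (460 - 2q_V - 2q_F)q_F - 84q_F.
Follower FOC: 376 - 2q_V - 4q_F = 0, so q_F(q_V) = (376 - 2q_V)/4.
Vertex substitutes q_F(q_V) into its own profit: π_V = q_V(460 - 2q_V - (376 - 2q_V)/2) - 130q_V = (272 - q_V)q_V - 130q_V.
Maximising: ∂π_V/∂q_V = 142 - 2q_V = 0, giving q_V = 71.
Then q_F = (376 - 2·71)/4 = 117/2.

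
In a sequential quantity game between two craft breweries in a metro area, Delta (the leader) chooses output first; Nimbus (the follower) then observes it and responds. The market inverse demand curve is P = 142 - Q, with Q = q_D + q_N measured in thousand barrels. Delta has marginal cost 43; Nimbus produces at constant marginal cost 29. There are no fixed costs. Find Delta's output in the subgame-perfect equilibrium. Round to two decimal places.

Solve by backward induction. Given q_D, the follower Nimbus maximises π_N = (142 - q_D - q_N)q_N - 29q_N.
∂π_N/∂q_N = 113 - q_D - 2q_N = 0 gives the reaction function q_N = (113 - q_D)/2.
Delta substitutes q_N(q_D) into its own profit: π_D = q_D(142 - q_D - (113 - q_D)/2) - 43q_D = (171/2 - (1/2)q_D)q_D - 43q_D.
Leader FOC: 85/2 - q_D = 0, so q_D = 85/2.
Then q_N = (113 - 85/2)/2 = 141/4.

42.50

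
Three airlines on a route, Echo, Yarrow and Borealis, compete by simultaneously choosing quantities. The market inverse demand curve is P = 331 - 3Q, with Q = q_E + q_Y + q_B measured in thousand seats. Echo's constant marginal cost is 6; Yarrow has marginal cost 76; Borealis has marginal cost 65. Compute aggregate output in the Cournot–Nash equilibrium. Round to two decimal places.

Echo's profit: π_E = (331 - 3Q)q_E - (6q_E). Setting ∂π_E/∂q_E = 0: 325 - 6q_E - 3(q_Y + q_B) = 0.
Yarrow's first-order condition: 255 - 6q_Y - 3(q_E + q_B) = 0.
Borealis's profit: π_B = (331 - 3Q)q_B - (65q_B). Setting ∂π_B/∂q_B = 0: 266 - 6q_B - 3(q_E + q_Y) = 0.
Summing all 3 equations gives 846 − 12Q = 0, hence Q = 141/2.
Back-substituting: q_E = (325 − 423/2)/3 = 227/6, q_Y = (255 − 423/2)/3 = 29/2, q_B = (266 − 423/2)/3 = 109/6.
Total output Q = 227/6 + 29/2 + 109/6 = 141/2.

70.50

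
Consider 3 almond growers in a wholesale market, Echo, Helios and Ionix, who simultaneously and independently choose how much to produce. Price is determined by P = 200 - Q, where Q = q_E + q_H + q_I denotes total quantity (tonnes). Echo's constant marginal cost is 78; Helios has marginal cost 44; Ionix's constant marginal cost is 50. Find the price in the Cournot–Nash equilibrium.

Echo's profit: π_E = (200 - Q)q_E - (78q_E). Setting ∂π_E/∂q_E = 0: 122 - 2q_E - (q_H + q_I) = 0.
Helios's profit: π_H = (200 - Q)q_H - (44q_H). Setting ∂π_H/∂q_H = 0: 156 - 2q_H - (q_E + q_I) = 0.
Ionix's first-order condition: 150 - 2q_I - (q_E + q_H) = 0.
Adding the 3 first-order conditions: 428 − 4Q = 0, so Q = 107.
Back-substituting: q_E = (122 − 107) = 15, q_H = (156 − 107) = 49, q_I = (150 − 107) = 43.
Total output Q = 107, so price P = 200 - 107 = 93.

93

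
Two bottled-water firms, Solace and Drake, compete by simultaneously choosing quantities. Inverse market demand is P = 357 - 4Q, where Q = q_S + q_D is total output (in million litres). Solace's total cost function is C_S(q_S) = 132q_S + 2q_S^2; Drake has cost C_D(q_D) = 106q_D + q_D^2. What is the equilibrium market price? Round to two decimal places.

Solace's profit: π_S = (357 - 4Q)q_S - (132q_S + 2q_S²). Setting ∂π_S/∂q_S = 0: 225 - 12q_S - 4(q_D) = 0.
Drake's profit: π_D = (357 - 4Q)q_D - (106q_D + q_D²). Setting ∂π_D/∂q_D = 0: 251 - 10q_D - 4(q_S) = 0.
So q_S = (225 - 4q_D)/12 and q_D = (251 - 4q_S)/10.
Solving the pair: q_S = 623/52, q_D = 264/13.
Total output Q = 1679/52, so price P = 357 - 4·(1679/52) = 227.8462.

227.85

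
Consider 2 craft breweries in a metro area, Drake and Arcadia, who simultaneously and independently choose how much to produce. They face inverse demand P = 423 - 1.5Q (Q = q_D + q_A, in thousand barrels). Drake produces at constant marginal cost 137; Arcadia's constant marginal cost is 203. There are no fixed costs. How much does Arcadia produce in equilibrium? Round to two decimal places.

Drake's profit: π_D = (423 - 1.5Q)q_D - (137q_D). Setting ∂π_D/∂q_D = 0: 286 - 3q_D - (3/2)(q_A) = 0.
Arcadia's profit: π_A = (423 - 1.5Q)q_A - (203q_A). Setting ∂π_A/∂q_A = 0: 220 - 3q_A - (3/2)(q_D) = 0.
Rearranging gives the reaction functions q_D = (286 - (3/2)q_A)/3 and q_A = (220 - (3/2)q_D)/3.
Solving the pair: q_D = 704/9, q_A = 308/9.

34.22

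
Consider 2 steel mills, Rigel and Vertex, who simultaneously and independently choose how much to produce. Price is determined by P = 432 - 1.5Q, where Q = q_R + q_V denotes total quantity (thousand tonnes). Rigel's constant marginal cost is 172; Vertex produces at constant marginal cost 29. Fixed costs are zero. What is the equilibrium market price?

211

Rigel's profit: π_R = (432 - 1.5Q)q_R - (172q_R). Setting ∂π_R/∂q_R = 0: 260 - 3q_R - (3/2)(q_V) = 0.
Vertex's profit: π_V = (432 - 1.5Q)q_V - (29q_V). Setting ∂π_V/∂q_V = 0: 403 - 3q_V - (3/2)(q_R) = 0.
Best responses: q_R = (260 - (3/2)q_V)/3, q_V = (403 - (3/2)q_R)/3.
Substituting one into the other gives q_R = 26 and q_V = 364/3.
Total output Q = 442/3, so price P = 432 - (3/2)·(442/3) = 211.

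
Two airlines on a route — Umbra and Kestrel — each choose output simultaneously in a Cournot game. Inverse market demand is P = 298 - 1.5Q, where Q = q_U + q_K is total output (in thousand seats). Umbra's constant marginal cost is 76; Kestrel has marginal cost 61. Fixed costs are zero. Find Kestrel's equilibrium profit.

Umbra's profit: π_U = (298 - 1.5Q)q_U - (76q_U). Setting ∂π_U/∂q_U = 0: 222 - 3q_U - (3/2)(q_K) = 0.
Kestrel's first-order condition: 237 - 3q_K - (3/2)(q_U) = 0.
Rearranging gives the reaction functions q_U = (222 - (3/2)q_K)/3 and q_K = (237 - (3/2)q_U)/3.
Solving the pair: q_U = 46, q_K = 56.
Price P = 298 - (3/2)·102 = 145.
Kestrel's profit: (145 - 61)·56 = 4704.

4704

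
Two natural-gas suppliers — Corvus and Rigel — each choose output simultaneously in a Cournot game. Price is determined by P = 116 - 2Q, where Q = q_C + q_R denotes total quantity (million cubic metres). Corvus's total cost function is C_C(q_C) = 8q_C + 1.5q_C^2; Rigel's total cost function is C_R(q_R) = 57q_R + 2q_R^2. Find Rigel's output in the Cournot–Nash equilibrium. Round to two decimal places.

Corvus's profit: π_C = (116 - 2Q)q_C - (8q_C + (3/2)q_C²). Setting ∂π_C/∂q_C = 0: 108 - 7q_C - 2(q_R) = 0.
Rigel's profit: π_R = (116 - 2Q)q_R - (57q_R + 2q_R²). Setting ∂π_R/∂q_R = 0: 59 - 8q_R - 2(q_C) = 0.
Rearranging gives the reaction functions q_C = (108 - 2q_R)/7 and q_R = (59 - 2q_C)/8.
Substituting one into the other gives q_C = 373/26 and q_R = 197/52.

3.79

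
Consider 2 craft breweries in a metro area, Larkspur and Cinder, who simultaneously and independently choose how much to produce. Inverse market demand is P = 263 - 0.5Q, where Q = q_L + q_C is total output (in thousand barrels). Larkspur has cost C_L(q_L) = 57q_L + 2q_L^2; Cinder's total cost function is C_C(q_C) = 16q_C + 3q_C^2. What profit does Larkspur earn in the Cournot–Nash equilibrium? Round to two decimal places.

Larkspur's profit: π_L = (263 - 0.5Q)q_L - (57q_L + 2q_L²). Setting ∂π_L/∂q_L = 0: 206 - 5q_L - (1/2)(q_C) = 0.
Cinder's first-order condition: 247 - 7q_C - (1/2)(q_L) = 0.
So q_L = (206 - (1/2)q_C)/5 and q_C = (247 - (1/2)q_L)/7.
Solving the pair: q_L = 37.9424, q_C = 32.5755.
Price P = 263 - (1/2)·70.5180 = 227.7410.
Larkspur's profit: 227.7410·37.9424 - 57·37.9424 - 2·37.9424² = 3599.0730.

3599.07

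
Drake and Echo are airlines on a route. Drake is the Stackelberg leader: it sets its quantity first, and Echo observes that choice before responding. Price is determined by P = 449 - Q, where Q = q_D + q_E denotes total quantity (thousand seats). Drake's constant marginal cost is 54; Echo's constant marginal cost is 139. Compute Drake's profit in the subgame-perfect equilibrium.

28800

Solve by backward induction. Given q_D, the follower Echo maximises π_E = (449 - q_D - q_E)q_E - 139q_E.
∂π_E/∂q_E = 310 - q_D - 2q_E = 0 gives the reaction function q_E = (310 - q_D)/2.
Drake substitutes q_E(q_D) into its own profit: π_D = q_D(449 - q_D - (310 - q_D)/2) - 54q_D = (294 - (1/2)q_D)q_D - 54q_D.
Maximising: ∂π_D/∂q_D = 240 - q_D = 0, giving q_D = 240.
Then q_E = (310 - 240)/2 = 35.
Price P = 449 - 275 = 174.
Drake's profit: (174 - 54)·240 = 28800.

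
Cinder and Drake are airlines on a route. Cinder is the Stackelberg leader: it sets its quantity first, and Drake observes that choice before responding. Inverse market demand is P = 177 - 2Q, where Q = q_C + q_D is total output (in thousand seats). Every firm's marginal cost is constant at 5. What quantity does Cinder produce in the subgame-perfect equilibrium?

Solve by backward induction. Given q_C, the follower Drake maximises π_D = (177 - 2q_C - 2q_D)q_D - 5q_D.
Setting the follower's marginal profit to zero, 172 - 2q_C - 4q_D = 0, i.e. q_D = (172 - 2q_C)/4.
The leader anticipates this reaction. Substituting into P = 177 - 2Q gives P = 91 - q_C, so π_C = (91 - q_C)q_C - 5q_C.
The leader's first-order condition 86 - 2q_C = 0 yields q_C = 43.
Then q_D = (172 - 2·43)/4 = 43/2.

43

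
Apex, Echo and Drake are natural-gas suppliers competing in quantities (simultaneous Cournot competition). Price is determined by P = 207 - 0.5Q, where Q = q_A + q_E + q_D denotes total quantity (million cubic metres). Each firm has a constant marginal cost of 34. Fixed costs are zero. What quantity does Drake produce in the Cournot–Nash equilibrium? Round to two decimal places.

A representative firm's profit is π_i = q_i(207 - 0.5Q) - 34q_i.
Setting ∂π_i/∂q_i = 0 with rivals' quantities fixed: 173 - q_i - (1/2)·Σ_{j≠i} q_j = 0.
With identical firms every q_j equals q_i, so Σ_{j≠i} q_j = 2q_i and 173 = 2q_i, giving q_i = 173/2.

86.50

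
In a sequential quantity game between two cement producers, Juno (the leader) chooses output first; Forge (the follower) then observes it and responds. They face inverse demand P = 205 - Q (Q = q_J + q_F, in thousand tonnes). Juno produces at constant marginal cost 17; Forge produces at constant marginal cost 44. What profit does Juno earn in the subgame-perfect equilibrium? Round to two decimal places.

5778.13

The follower Forge best-responds to any q_J: π_F = (205 - Q)q_F - 44q_F.
Follower FOC: 161 - q_J - 2q_F = 0, so q_F(q_J) = (161 - q_J)/2.
Juno substitutes q_F(q_J) into its own profit: π_J = q_J(205 - q_J - (161 - q_J)/2) - 17q_J = (249/2 - (1/2)q_J)q_J - 17q_J.
Maximising: ∂π_J/∂q_J = 215/2 - q_J = 0, giving q_J = 215/2.
Then q_F = (161 - 215/2)/2 = 107/4.
Price P = 205 - 537/4 = 283/4.
Juno's profit: (283/4 - 17)·(215/2) = 5778.1250.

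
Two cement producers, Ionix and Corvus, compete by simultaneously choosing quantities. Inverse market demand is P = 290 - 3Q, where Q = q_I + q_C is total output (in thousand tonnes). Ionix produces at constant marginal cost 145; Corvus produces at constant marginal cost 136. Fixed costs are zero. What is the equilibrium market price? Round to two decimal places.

Ionix's profit: π_I = (290 - 3Q)q_I - (145q_I). Setting ∂π_I/∂q_I = 0: 145 - 6q_I - 3(q_C) = 0.
Corvus's profit: π_C = (290 - 3Q)q_C - (136q_C). Setting ∂π_C/∂q_C = 0: 154 - 6q_C - 3(q_I) = 0.
Rearranging gives the reaction functions q_I = (145 - 3q_C)/6 and q_C = (154 - 3q_I)/6.
Substituting one into the other gives q_I = 136/9 and q_C = 163/9.
Total output Q = 299/9, so price P = 290 - 3·(299/9) = 571/3.

190.33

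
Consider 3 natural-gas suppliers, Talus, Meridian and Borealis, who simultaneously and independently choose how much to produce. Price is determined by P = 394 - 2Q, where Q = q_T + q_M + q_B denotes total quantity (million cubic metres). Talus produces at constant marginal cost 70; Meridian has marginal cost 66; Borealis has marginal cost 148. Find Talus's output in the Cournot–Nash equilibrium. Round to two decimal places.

Talus's profit: π_T = (394 - 2Q)q_T - (70q_T). Setting ∂π_T/∂q_T = 0: 324 - 4q_T - 2(q_M + q_B) = 0.
Meridian's first-order condition: 328 - 4q_M - 2(q_T + q_B) = 0.
Borealis's first-order condition: 246 - 4q_B - 2(q_T + q_M) = 0.
Summing all 3 equations gives 898 − 8Q = 0, hence Q = 449/4.
Back-substituting: q_T = (324 − 449/2)/2 = 199/4, q_M = (328 − 449/2)/2 = 207/4, q_B = (246 − 449/2)/2 = 43/4.

49.75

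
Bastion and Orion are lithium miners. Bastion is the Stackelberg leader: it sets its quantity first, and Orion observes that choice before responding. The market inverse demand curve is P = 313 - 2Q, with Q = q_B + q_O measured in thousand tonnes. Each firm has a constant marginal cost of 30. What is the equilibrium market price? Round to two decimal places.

100.75

The follower Orion best-responds to any q_B: π_O = (313 - 2Q)q_O - 30q_O.
Setting the follower's marginal profit to zero, 283 - 2q_B - 4q_O = 0, i.e. q_O = (283 - 2q_B)/4.
Bastion substitutes q_O(q_B) into its own profit: π_B = q_B(313 - 2q_B - (283 - 2q_B)/2) - 30q_B = (343/2 - q_B)q_B - 30q_B.
Leader FOC: 283/2 - 2q_B = 0, so q_B = 283/4.
Then q_O = (283 - 2·(283/4))/4 = 283/8.
Total output Q = 849/8, so price P = 313 - 2·(849/8) = 403/4.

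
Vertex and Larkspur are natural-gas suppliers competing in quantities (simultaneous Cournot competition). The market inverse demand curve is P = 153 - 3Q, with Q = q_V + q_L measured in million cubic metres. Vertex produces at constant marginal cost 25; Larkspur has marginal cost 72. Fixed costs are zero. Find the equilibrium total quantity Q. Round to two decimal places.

23.22

Vertex's profit: π_V = (153 - 3Q)q_V - (25q_V). Setting ∂π_V/∂q_V = 0: 128 - 6q_V - 3(q_L) = 0.
Larkspur's profit: π_L = (153 - 3Q)q_L - (72q_L). Setting ∂π_L/∂q_L = 0: 81 - 6q_L - 3(q_V) = 0.
So q_V = (128 - 3q_L)/6 and q_L = (81 - 3q_V)/6.
Substituting one into the other gives q_V = 175/9 and q_L = 34/9.
Total output Q = 175/9 + 34/9 = 209/9.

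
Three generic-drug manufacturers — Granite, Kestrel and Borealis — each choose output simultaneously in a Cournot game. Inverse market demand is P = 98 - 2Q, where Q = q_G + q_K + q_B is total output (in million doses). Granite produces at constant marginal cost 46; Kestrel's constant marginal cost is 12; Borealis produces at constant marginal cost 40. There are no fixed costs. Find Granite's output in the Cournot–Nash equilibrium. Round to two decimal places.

Granite's profit: π_G = (98 - 2Q)q_G - (46q_G). Setting ∂π_G/∂q_G = 0: 52 - 4q_G - 2(q_K + q_B) = 0.
Kestrel's profit: π_K = (98 - 2Q)q_K - (12q_K). Setting ∂π_K/∂q_K = 0: 86 - 4q_K - 2(q_G + q_B) = 0.
Borealis's profit: π_B = (98 - 2Q)q_B - (40q_B). Setting ∂π_B/∂q_B = 0: 58 - 4q_B - 2(q_G + q_K) = 0.
Summing all 3 equations gives 196 − 8Q = 0, hence Q = 49/2.
Back-substituting: q_G = (52 − 49)/2 = 3/2, q_K = (86 − 49)/2 = 37/2, q_B = (58 − 49)/2 = 9/2.

1.50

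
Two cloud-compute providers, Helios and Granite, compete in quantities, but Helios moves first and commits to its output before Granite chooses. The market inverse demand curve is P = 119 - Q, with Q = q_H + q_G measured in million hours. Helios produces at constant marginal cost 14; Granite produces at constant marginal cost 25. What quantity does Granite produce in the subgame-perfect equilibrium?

Solve by backward induction. Given q_H, the follower Granite maximises π_G = (119 - q_H - q_G)q_G - 25q_G.
∂π_G/∂q_G = 94 - q_H - 2q_G = 0 gives the reaction function q_G = (94 - q_H)/2.
The leader anticipates this reaction. Substituting into P = 119 - Q gives P = 72 - (1/2)q_H, so π_H = (72 - (1/2)q_H)q_H - 14q_H.
Leader FOC: 58 - q_H = 0, so q_H = 58.
Then q_G = (94 - 58)/2 = 18.

18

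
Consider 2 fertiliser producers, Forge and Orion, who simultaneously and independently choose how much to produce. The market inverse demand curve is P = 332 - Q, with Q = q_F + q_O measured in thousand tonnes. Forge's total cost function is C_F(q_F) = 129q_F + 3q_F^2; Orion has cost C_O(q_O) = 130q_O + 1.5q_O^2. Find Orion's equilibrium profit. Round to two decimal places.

3281.67

Forge's profit: π_F = (332 - Q)q_F - (129q_F + 3q_F²). Setting ∂π_F/∂q_F = 0: 203 - 8q_F - (q_O) = 0.
Orion's profit: π_O = (332 - Q)q_O - (130q_O + (3/2)q_O²). Setting ∂π_O/∂q_O = 0: 202 - 5q_O - (q_F) = 0.
Best responses: q_F = (203 - q_O)/8, q_O = (202 - q_F)/5.
Solving the pair: q_F = 271/13, q_O = 471/13.
Price P = 332 - 742/13 = 274.9231.
Orion's profit: 274.9231·(471/13) - 130·(471/13) - (3/2)(471/13)² = 3281.6716.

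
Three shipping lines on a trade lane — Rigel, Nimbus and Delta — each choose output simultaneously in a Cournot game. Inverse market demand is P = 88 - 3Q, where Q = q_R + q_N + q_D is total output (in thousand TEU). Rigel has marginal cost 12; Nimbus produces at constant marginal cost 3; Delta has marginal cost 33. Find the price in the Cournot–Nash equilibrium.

34

Rigel's profit: π_R = (88 - 3Q)q_R - (12q_R). Setting ∂π_R/∂q_R = 0: 76 - 6q_R - 3(q_N + q_D) = 0.
Nimbus's profit: π_N = (88 - 3Q)q_N - (3q_N). Setting ∂π_N/∂q_N = 0: 85 - 6q_N - 3(q_R + q_D) = 0.
Delta's profit: π_D = (88 - 3Q)q_D - (33q_D). Setting ∂π_D/∂q_D = 0: 55 - 6q_D - 3(q_R + q_N) = 0.
Adding the 3 first-order conditions: 216 − 12Q = 0, so Q = 18.
Back-substituting: q_R = (76 − 54)/3 = 22/3, q_N = (85 − 54)/3 = 31/3, q_D = (55 − 54)/3 = 1/3.
Total output Q = 18, so price P = 88 - 3·18 = 34.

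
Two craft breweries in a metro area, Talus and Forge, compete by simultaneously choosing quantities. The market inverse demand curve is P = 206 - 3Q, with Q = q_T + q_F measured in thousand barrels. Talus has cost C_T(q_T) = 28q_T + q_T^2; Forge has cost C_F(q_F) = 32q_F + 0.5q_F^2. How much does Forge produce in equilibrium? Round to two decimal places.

Talus's profit: π_T = (206 - 3Q)q_T - (28q_T + q_T²). Setting ∂π_T/∂q_T = 0: 178 - 8q_T - 3(q_F) = 0.
Forge's profit: π_F = (206 - 3Q)q_F - (32q_F + (1/2)q_F²). Setting ∂π_F/∂q_F = 0: 174 - 7q_F - 3(q_T) = 0.
So q_T = (178 - 3q_F)/8 and q_F = (174 - 3q_T)/7.
Substituting one into the other gives q_T = 724/47 and q_F = 858/47.

18.26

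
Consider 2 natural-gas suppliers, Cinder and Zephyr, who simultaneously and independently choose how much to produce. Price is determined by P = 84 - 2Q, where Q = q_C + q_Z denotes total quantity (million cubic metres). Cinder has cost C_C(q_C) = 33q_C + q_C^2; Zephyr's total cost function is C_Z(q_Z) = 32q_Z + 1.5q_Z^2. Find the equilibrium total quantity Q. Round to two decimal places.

12.18

Cinder's profit: π_C = (84 - 2Q)q_C - (33q_C + q_C²). Setting ∂π_C/∂q_C = 0: 51 - 6q_C - 2(q_Z) = 0.
Zephyr's first-order condition: 52 - 7q_Z - 2(q_C) = 0.
So q_C = (51 - 2q_Z)/6 and q_Z = (52 - 2q_C)/7.
Solving the pair: q_C = 253/38, q_Z = 105/19.
Total output Q = 253/38 + 105/19 = 463/38.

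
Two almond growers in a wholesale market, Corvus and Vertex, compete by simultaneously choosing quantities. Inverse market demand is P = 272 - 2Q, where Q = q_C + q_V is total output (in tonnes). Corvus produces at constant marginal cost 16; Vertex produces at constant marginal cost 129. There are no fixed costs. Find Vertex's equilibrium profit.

Corvus's profit: π_C = (272 - 2Q)q_C - (16q_C). Setting ∂π_C/∂q_C = 0: 256 - 4q_C - 2(q_V) = 0.
Vertex's first-order condition: 143 - 4q_V - 2(q_C) = 0.
Best responses: q_C = (256 - 2q_V)/4, q_V = (143 - 2q_C)/4.
Substituting one into the other gives q_C = 123/2 and q_V = 5.
Price P = 272 - 2·(133/2) = 139.
Vertex's profit: (139 - 129)·5 = 50.

50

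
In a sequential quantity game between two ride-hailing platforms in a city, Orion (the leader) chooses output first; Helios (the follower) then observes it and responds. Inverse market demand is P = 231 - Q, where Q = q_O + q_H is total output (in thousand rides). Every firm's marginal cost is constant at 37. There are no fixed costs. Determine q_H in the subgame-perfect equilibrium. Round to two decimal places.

The follower Helios best-responds to any q_O: π_H = (231 - Q)q_H - 37q_H.
Follower FOC: 194 - q_O - 2q_H = 0, so q_H(q_O) = (194 - q_O)/2.
Orion substitutes q_H(q_O) into its own profit: π_O = q_O(231 - q_O - (194 - q_O)/2) - 37q_O = (134 - (1/2)q_O)q_O - 37q_O.
Leader FOC: 97 - q_O = 0, so q_O = 97.
Then q_H = (194 - 97)/2 = 97/2.

48.50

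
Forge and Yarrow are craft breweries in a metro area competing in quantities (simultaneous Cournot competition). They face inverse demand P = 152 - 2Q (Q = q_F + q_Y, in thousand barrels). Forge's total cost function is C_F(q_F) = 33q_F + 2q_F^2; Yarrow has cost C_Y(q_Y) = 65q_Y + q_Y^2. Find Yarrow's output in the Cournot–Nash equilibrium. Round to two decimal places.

10.41

Forge's profit: π_F = (152 - 2Q)q_F - (33q_F + 2q_F²). Setting ∂π_F/∂q_F = 0: 119 - 8q_F - 2(q_Y) = 0.
Yarrow's profit: π_Y = (152 - 2Q)q_Y - (65q_Y + q_Y²). Setting ∂π_Y/∂q_Y = 0: 87 - 6q_Y - 2(q_F) = 0.
Best responses: q_F = (119 - 2q_Y)/8, q_Y = (87 - 2q_F)/6.
Substituting one into the other gives q_F = 135/11 and q_Y = 229/22.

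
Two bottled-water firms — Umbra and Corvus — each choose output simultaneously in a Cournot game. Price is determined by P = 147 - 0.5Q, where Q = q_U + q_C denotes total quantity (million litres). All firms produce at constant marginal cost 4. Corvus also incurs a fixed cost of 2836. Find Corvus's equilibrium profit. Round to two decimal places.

Each firm earns π_i = (147 - 0.5Q)q_i - 4q_i.
Setting ∂π_i/∂q_i = 0 with rivals' quantities fixed: 143 - q_i - (1/2)q_j = 0.
By symmetry each firm produces the same amount; substituting q_j = q_i yields q_i = 143/(3/2) = 286/3.
Price P = 147 - (1/2)·(572/3) = 155/3.
Corvus's profit: (155/3 - 4)·(286/3) - 2836 = 1708.2222.

1708.22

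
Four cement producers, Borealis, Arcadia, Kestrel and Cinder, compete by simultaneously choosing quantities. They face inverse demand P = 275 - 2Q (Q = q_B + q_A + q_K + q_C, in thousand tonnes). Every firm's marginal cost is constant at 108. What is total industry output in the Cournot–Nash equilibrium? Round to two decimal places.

66.80

A representative firm's profit is π_i = q_i(275 - 2Q) - 108q_i.
First-order condition (treating rivals' output as given): 167 - 4q_i - 2·Σ_{j≠i} q_j = 0.
With identical firms every q_j equals q_i, so Σ_{j≠i} q_j = 3q_i and 167 = 10q_i, giving q_i = 167/10.
Total output Q = 167/10 + 167/10 + 167/10 + 167/10 = 334/5.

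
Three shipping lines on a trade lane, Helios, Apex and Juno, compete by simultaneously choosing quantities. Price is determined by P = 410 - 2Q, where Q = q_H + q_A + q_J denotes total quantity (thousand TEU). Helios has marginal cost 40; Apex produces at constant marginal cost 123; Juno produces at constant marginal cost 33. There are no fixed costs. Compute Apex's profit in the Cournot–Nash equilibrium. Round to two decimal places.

Helios's profit: π_H = (410 - 2Q)q_H - (40q_H). Setting ∂π_H/∂q_H = 0: 370 - 4q_H - 2(q_A + q_J) = 0.
Apex's first-order condition: 287 - 4q_A - 2(q_H + q_J) = 0.
Juno's profit: π_J = (410 - 2Q)q_J - (33q_J). Setting ∂π_J/∂q_J = 0: 377 - 4q_J - 2(q_H + q_A) = 0.
Adding the 3 conditions: 1034 − 4Q − 4Q = 0, i.e. Q = 517/4.
Back-substituting: q_H = (370 − 517/2)/2 = 223/4, q_A = (287 − 517/2)/2 = 57/4, q_J = (377 − 517/2)/2 = 237/4.
Price P = 410 - 2·(517/4) = 303/2.
Apex's profit: (303/2 - 123)·(57/4) = 406.1250.

406.13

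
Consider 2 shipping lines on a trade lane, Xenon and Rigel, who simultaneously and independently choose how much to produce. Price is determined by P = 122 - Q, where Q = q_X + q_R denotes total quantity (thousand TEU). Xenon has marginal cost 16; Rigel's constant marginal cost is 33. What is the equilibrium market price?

Xenon's profit: π_X = (122 - Q)q_X - (16q_X). Setting ∂π_X/∂q_X = 0: 106 - 2q_X - (q_R) = 0.
Rigel's profit: π_R = (122 - Q)q_R - (33q_R). Setting ∂π_R/∂q_R = 0: 89 - 2q_R - (q_X) = 0.
Best responses: q_X = (106 - q_R)/2, q_R = (89 - q_X)/2.
Solving the pair: q_X = 41, q_R = 24.
Total output Q = 65, so price P = 122 - 65 = 57.

57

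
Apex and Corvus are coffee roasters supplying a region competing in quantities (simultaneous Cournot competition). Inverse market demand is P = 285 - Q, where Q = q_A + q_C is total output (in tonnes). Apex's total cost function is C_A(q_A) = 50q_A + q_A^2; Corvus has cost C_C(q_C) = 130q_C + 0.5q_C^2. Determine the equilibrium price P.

200

Apex's profit: π_A = (285 - Q)q_A - (50q_A + q_A²). Setting ∂π_A/∂q_A = 0: 235 - 4q_A - (q_C) = 0.
Corvus's first-order condition: 155 - 3q_C - (q_A) = 0.
Rearranging gives the reaction functions q_A = (235 - q_C)/4 and q_C = (155 - q_A)/3.
Solving the pair: q_A = 50, q_C = 35.
Total output Q = 85, so price P = 285 - 85 = 200.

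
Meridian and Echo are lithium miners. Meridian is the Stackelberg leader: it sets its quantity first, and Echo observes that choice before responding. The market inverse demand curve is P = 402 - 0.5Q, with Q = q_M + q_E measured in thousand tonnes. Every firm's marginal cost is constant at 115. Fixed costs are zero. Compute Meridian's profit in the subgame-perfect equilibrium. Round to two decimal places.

20592.25

Solve by backward induction. Given q_M, the follower Echo maximises π_E = (402 - (1/2)q_M - (1/2)q_E)q_E - 115q_E.
∂π_E/∂q_E = 287 - (1/2)q_M - q_E = 0 gives the reaction function q_E = (287 - (1/2)q_M).
Meridian substitutes q_E(q_M) into its own profit: π_M = q_M(402 - (1/2)q_M - (287 - (1/2)q_M)/2) - 115q_M = (517/2 - (1/4)q_M)q_M - 115q_M.
The leader's first-order condition 287/2 - (1/2)q_M = 0 yields q_M = 287.
Then q_E = (287 - (1/2)·287) = 287/2.
Price P = 402 - (1/2)·(861/2) = 747/4.
Meridian's profit: (747/4 - 115)·287 = 20592.2500.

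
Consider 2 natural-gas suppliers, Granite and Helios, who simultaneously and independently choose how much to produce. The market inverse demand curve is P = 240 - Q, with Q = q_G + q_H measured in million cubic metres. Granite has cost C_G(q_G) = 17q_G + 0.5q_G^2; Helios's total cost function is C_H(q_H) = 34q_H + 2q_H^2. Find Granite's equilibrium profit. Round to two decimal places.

6650.99

Granite's profit: π_G = (240 - Q)q_G - (17q_G + (1/2)q_G²). Setting ∂π_G/∂q_G = 0: 223 - 3q_G - (q_H) = 0.
Helios's first-order condition: 206 - 6q_H - (q_G) = 0.
Best responses: q_G = (223 - q_H)/3, q_H = (206 - q_G)/6.
Solving the pair: q_G = 1132/17, q_H = 395/17.
Price P = 240 - 1527/17 = 150.1765.
Granite's profit: 150.1765·(1132/17) - 17·(1132/17) - (1/2)(1132/17)² = 6650.9896.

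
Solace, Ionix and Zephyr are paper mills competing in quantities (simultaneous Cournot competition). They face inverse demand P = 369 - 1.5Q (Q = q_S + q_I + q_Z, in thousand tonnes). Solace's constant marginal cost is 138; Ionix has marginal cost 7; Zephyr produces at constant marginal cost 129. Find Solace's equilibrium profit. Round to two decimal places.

345.04

Solace's profit: π_S = (369 - 1.5Q)q_S - (138q_S). Setting ∂π_S/∂q_S = 0: 231 - 3q_S - (3/2)(q_I + q_Z) = 0.
Ionix's first-order condition: 362 - 3q_I - (3/2)(q_S + q_Z) = 0.
Zephyr's profit: π_Z = (369 - 1.5Q)q_Z - (129q_Z). Setting ∂π_Z/∂q_Z = 0: 240 - 3q_Z - (3/2)(q_S + q_I) = 0.
Adding the 3 conditions: 833 − 3Q − 3Q = 0, i.e. Q = 833/6.
Back-substituting: q_S = (231 − 833/4)/(3/2) = 91/6, q_I = (362 − 833/4)/(3/2) = 205/2, q_Z = (240 − 833/4)/(3/2) = 127/6.
Price P = 369 - (3/2)·(833/6) = 643/4.
Solace's profit: (643/4 - 138)·(91/6) = 345.0417.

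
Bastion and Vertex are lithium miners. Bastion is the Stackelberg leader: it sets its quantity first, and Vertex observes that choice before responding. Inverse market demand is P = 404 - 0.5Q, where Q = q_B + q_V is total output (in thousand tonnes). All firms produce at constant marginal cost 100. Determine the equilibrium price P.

Solve by backward induction. Given q_B, the follower Vertex maximises π_V = (404 - (1/2)q_B - (1/2)q_V)q_V - 100q_V.
Follower FOC: 304 - (1/2)q_B - q_V = 0, so q_V(q_B) = (304 - (1/2)q_B).
The leader anticipates this reaction. Substituting into P = 404 - 0.5Q gives P = 252 - (1/4)q_B, so π_B = (252 - (1/4)q_B)q_B - 100q_B.
Maximising: ∂π_B/∂q_B = 152 - (1/2)q_B = 0, giving q_B = 304.
Then q_V = (304 - (1/2)·304) = 152.
Total output Q = 456, so price P = 404 - (1/2)·456 = 176.

176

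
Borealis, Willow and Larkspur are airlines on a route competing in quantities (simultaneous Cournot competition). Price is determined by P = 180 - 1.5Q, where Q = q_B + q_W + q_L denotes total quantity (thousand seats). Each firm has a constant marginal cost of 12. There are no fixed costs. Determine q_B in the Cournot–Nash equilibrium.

Each firm earns π_i = (180 - 1.5Q)q_i - 12q_i.
First-order condition (treating rivals' output as given): 168 - 3q_i - (3/2)·Σ_{j≠i} q_j = 0.
With identical firms every q_j equals q_i, so Σ_{j≠i} q_j = 2q_i and 168 = 6q_i, giving q_i = 28.

28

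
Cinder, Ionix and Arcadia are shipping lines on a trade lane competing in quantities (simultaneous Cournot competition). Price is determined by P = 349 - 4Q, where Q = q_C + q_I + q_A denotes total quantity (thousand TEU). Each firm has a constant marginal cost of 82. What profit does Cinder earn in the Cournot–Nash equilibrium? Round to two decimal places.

1113.89

Each firm earns π_i = (349 - 4Q)q_i - 82q_i.
Setting ∂π_i/∂q_i = 0 with rivals' quantities fixed: 267 - 8q_i - 4·Σ_{j≠i} q_j = 0.
By symmetry each firm produces the same amount; substituting Σ_{j≠i} q_j = 2q_i yields q_i = 267/16.
Price P = 349 - 4·(801/16) = 595/4.
Cinder's profit: (595/4 - 82)·(267/16) = 1113.8906.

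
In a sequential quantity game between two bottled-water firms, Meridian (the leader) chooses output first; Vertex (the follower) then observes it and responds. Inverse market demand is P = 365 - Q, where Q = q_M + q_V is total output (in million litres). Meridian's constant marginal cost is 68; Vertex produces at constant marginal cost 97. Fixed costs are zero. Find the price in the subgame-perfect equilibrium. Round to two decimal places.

The follower Vertex best-responds to any q_M: π_V = (365 - Q)q_V - 97q_V.
∂π_V/∂q_V = 268 - q_M - 2q_V = 0 gives the reaction function q_V = (268 - q_M)/2.
Meridian substitutes q_V(q_M) into its own profit: π_M = q_M(365 - q_M - (268 - q_M)/2) - 68q_M = (231 - (1/2)q_M)q_M - 68q_M.
Maximising: ∂π_M/∂q_M = 163 - q_M = 0, giving q_M = 163.
Then q_V = (268 - 163)/2 = 105/2.
Total output Q = 431/2, so price P = 365 - 431/2 = 299/2.

149.50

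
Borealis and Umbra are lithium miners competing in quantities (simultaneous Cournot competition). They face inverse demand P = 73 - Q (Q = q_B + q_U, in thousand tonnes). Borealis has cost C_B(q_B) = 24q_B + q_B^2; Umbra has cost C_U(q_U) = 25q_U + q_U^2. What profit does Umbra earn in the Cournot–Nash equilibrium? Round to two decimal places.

181.77

Borealis's profit: π_B = (73 - Q)q_B - (24q_B + q_B²). Setting ∂π_B/∂q_B = 0: 49 - 4q_B - (q_U) = 0.
Umbra's profit: π_U = (73 - Q)q_U - (25q_U + q_U²). Setting ∂π_U/∂q_U = 0: 48 - 4q_U - (q_B) = 0.
Best responses: q_B = (49 - q_U)/4, q_U = (48 - q_B)/4.
Solving the pair: q_B = 148/15, q_U = 143/15.
Price P = 73 - 97/5 = 268/5.
Umbra's profit: (268/5)·(143/15) - 25·(143/15) - (143/15)² = 181.7689.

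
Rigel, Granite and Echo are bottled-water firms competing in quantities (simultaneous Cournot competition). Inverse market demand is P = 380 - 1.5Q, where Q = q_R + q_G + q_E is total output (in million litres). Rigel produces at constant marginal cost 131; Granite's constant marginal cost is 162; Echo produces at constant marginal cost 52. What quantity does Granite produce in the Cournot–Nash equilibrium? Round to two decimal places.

12.83

Rigel's profit: π_R = (380 - 1.5Q)q_R - (131q_R). Setting ∂π_R/∂q_R = 0: 249 - 3q_R - (3/2)(q_G + q_E) = 0.
Granite's first-order condition: 218 - 3q_G - (3/2)(q_R + q_E) = 0.
Echo's first-order condition: 328 - 3q_E - (3/2)(q_R + q_G) = 0.
Adding the 3 conditions: 795 − 3Q − 3Q = 0, i.e. Q = 265/2.
Back-substituting: q_R = (249 − 795/4)/(3/2) = 67/2, q_G = (218 − 795/4)/(3/2) = 77/6, q_E = (328 − 795/4)/(3/2) = 517/6.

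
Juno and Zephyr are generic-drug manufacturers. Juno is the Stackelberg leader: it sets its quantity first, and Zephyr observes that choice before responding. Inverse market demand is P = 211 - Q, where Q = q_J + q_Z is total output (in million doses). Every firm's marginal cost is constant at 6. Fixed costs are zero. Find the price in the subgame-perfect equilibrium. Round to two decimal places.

The follower Zephyr best-responds to any q_J: π_Z = (211 - Q)q_Z - 6q_Z.
Setting the follower's marginal profit to zero, 205 - q_J - 2q_Z = 0, i.e. q_Z = (205 - q_J)/2.
The leader anticipates this reaction. Substituting into P = 211 - Q gives P = 217/2 - (1/2)q_J, so π_J = (217/2 - (1/2)q_J)q_J - 6q_J.
Maximising: ∂π_J/∂q_J = 205/2 - q_J = 0, giving q_J = 205/2.
Then q_Z = (205 - 205/2)/2 = 205/4.
Total output Q = 615/4, so price P = 211 - 615/4 = 229/4.

57.25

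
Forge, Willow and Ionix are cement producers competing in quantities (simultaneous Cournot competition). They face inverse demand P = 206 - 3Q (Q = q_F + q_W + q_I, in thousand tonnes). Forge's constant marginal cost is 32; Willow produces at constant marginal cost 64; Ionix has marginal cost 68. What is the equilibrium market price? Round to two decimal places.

92.50

Forge's profit: π_F = (206 - 3Q)q_F - (32q_F). Setting ∂π_F/∂q_F = 0: 174 - 6q_F - 3(q_W + q_I) = 0.
Willow's first-order condition: 142 - 6q_W - 3(q_F + q_I) = 0.
Ionix's first-order condition: 138 - 6q_I - 3(q_F + q_W) = 0.
Adding the 3 first-order conditions: 454 − 12Q = 0, so Q = 227/6.
Back-substituting: q_F = (174 − 227/2)/3 = 121/6, q_W = (142 − 227/2)/3 = 19/2, q_I = (138 − 227/2)/3 = 49/6.
Total output Q = 227/6, so price P = 206 - 3·(227/6) = 185/2.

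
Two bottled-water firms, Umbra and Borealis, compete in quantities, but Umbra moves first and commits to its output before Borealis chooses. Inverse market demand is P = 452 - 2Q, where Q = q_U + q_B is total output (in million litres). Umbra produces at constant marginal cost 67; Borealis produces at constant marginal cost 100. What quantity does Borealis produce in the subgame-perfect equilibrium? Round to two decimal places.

Solve by backward induction. Given q_U, the follower Borealis maximises π_B = (452 - 2q_U - 2q_B)q_B - 100q_B.
Follower FOC: 352 - 2q_U - 4q_B = 0, so q_B(q_U) = (352 - 2q_U)/4.
Umbra substitutes q_B(q_U) into its own profit: π_U = q_U(452 - 2q_U - (352 - 2q_U)/2) - 67q_U = (276 - q_U)q_U - 67q_U.
Leader FOC: 209 - 2q_U = 0, so q_U = 209/2.
Then q_B = (352 - 2·(209/2))/4 = 143/4.

35.75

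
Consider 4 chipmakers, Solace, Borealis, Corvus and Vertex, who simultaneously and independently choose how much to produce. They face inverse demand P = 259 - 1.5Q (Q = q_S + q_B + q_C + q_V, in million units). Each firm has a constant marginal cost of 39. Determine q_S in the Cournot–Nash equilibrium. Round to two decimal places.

29.33

A representative firm's profit is π_i = q_i(259 - 1.5Q) - 39q_i.
First-order condition (treating rivals' output as given): 220 - 3q_i - (3/2)·Σ_{j≠i} q_j = 0.
By symmetry each firm produces the same amount; substituting Σ_{j≠i} q_j = 3q_i yields q_i = 220/(15/2) = 88/3.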